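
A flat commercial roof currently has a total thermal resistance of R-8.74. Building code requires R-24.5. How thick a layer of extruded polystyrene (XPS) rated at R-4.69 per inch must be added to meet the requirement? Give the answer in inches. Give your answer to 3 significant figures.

3.36 in

ΔR = 24.5 − 8.74 = 15.76 ft²·°F·h/BTU
L = ΔR / (R/in) = 15.76/4.69 = 3.36 in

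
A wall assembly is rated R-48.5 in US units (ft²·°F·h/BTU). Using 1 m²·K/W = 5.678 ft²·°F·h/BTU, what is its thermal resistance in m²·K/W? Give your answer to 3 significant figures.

8.54 m²·K/W

R_SI = 48.5/5.678 = 8.542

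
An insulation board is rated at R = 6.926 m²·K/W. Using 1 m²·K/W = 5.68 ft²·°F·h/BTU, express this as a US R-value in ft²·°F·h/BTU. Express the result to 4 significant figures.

R_US = 6.926 × 5.68 = 39.34

39.34 ft²·°F·h/BTU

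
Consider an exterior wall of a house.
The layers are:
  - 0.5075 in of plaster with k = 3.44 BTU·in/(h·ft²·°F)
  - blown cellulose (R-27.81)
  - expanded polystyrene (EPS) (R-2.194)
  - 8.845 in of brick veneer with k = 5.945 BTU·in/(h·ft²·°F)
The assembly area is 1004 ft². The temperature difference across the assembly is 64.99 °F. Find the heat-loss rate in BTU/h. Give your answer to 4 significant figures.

0.5075/3.44 = 0.14753
8.845/5.945 = 1.4878
R_total = 0.14753 + 27.81 + 2.194 + 1.4878 = 31.639 ft²·°F·h/BTU
Q = A·ΔT/R = 1004 × 64.99 / 31.639 = 2062.3 BTU/h

2062 BTU/h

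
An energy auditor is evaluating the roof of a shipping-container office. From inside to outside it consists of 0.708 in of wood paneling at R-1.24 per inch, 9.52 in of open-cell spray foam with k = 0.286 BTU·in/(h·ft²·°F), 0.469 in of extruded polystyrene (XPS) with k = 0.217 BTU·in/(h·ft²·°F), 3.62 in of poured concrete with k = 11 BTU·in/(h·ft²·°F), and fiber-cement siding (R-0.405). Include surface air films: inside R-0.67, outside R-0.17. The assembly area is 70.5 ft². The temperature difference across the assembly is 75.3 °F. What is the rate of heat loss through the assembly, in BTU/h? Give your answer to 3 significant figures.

0.708 × 1.24 = 0.8779
9.52/0.286 = 33.29
0.469/0.217 = 2.161
3.62/11 = 0.3291
R_total = 0.67 + 0.8779 + 33.29 + 2.161 + 0.3291 + 0.405 + 0.17 = 37.9 ft²·°F·h/BTU
Q = A·ΔT/R = 70.5 × 75.3 / 37.9 = 140.1 BTU/h

140 BTU/h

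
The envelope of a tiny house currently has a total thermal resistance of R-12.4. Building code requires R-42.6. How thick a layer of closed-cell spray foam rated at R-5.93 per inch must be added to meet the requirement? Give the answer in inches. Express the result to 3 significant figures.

5.09 in

ΔR = 42.6 − 12.4 = 30.2 ft²·°F·h/BTU
L = ΔR / (R/in) = 30.2/5.93 = 5.093 in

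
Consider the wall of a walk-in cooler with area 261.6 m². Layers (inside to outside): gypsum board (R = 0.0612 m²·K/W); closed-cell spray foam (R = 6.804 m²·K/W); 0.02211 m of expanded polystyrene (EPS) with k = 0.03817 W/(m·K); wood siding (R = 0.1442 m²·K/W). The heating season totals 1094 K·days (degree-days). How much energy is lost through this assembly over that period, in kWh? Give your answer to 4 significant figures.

0.02211/0.03817 = 0.57925
R_total = 0.0612 + 6.804 + 0.57925 + 0.1442 = 7.5887 m²·K/W
E = A × HDD × 24 / R / 1000 = 261.6 × 1094 × 24 / 7.5887 / 1000 = 905.11 kWh

905.1 kWh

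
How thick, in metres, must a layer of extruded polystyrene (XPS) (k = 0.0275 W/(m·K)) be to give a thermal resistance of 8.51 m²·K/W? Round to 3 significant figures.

L = R·k = 8.51 × 0.0275 = 0.234 m

0.234 m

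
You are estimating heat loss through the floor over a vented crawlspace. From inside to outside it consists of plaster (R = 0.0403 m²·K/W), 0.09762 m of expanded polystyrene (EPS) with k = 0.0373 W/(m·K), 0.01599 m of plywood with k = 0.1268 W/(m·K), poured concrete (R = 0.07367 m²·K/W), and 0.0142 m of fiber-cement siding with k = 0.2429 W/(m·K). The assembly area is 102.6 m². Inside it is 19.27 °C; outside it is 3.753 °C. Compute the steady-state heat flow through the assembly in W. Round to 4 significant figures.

0.09762/0.0373 = 2.6172
0.01599/0.1268 = 0.1261
0.0142/0.2429 = 0.05846
R_total = 0.0403 + 2.6172 + 0.1261 + 0.07367 + 0.05846 = 2.9157 m²·K/W
Q = A·ΔT/R = 102.6 × (19.27 − 3.753) / 2.9157 = 546.03 W

546.0 W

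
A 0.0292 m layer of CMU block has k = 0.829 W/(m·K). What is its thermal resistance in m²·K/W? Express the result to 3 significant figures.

R = L/k = 0.0292/0.829 = 0.03522 m²·K/W

0.0352 m²·K/W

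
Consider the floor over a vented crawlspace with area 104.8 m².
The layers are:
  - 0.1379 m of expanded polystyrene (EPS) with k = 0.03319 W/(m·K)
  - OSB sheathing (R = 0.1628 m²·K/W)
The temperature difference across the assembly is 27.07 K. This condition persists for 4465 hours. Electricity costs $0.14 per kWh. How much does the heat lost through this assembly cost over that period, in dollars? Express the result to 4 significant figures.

410.7 dollars

0.1379/0.03319 = 4.1549
R_total = 4.1549 + 0.1628 = 4.3177 m²·K/W
Q = 104.8 × 27.07 / 4.3177 = 657.05 W
E = 657.05 W × 4465 h / 1000 = 2933.7 kWh
Cost = 2933.7 × 0.14 = $410.72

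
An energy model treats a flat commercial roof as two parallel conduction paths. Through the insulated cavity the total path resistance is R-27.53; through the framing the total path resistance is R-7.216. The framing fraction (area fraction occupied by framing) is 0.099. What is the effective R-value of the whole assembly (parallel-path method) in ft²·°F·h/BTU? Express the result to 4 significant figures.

U_eff = 0.901/27.53 + 0.099/7.216 = 0.032728 + 0.01372 = 0.046447
R_eff = 1/U_eff = 21.53 ft²·°F·h/BTU

21.53 ft²·°F·h/BTU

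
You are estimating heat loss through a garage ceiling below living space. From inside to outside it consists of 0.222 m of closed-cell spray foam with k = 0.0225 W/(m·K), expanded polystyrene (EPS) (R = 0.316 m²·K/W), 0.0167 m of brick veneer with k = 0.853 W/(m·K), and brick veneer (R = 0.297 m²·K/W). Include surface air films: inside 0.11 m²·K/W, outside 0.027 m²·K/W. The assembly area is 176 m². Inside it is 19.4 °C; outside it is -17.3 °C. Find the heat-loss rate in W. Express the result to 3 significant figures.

0.222/0.0225 = 9.867
0.0167/0.853 = 0.01958
R_total = 0.11 + 9.867 + 0.316 + 0.01958 + 0.297 + 0.027 = 10.64 m²·K/W
Q = A·ΔT/R = 176 × (19.4 − (-17.3)) / 10.64 = 607.3 W

607 W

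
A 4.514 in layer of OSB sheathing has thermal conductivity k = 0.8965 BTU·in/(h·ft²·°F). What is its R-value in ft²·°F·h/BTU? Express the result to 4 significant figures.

5.035 ft²·°F·h/BTU

R = L/k = 4.514/0.8965 = 5.0351 ft²·°F·h/BTU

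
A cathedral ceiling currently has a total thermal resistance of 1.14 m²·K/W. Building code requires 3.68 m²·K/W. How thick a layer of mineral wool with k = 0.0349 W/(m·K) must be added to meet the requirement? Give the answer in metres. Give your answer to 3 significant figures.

0.0886 m

ΔR = 3.68 − 1.14 = 2.54 m²·K/W
L = ΔR × k = 2.54 × 0.0349 = 0.08865 m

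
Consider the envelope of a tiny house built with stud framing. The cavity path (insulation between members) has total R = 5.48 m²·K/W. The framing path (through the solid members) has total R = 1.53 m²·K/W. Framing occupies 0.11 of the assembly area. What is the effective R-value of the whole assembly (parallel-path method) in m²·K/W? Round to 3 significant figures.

4.27 m²·K/W

U_eff = 0.89/5.48 + 0.11/1.53 = 0.1624 + 0.0719 = 0.2343
R_eff = 1/U_eff = 4.268 m²·K/W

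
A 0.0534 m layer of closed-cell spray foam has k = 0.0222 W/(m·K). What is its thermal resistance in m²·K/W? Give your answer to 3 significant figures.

2.41 m²·K/W

R = L/k = 0.0534/0.0222 = 2.405 m²·K/W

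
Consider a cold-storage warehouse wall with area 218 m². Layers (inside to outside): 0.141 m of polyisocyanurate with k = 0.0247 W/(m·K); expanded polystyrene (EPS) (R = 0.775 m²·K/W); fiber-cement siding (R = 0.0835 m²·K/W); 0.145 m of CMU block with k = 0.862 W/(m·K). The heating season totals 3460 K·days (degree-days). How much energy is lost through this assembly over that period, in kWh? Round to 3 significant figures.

2690 kWh

0.141/0.0247 = 5.709
0.145/0.862 = 0.1682
R_total = 5.709 + 0.775 + 0.0835 + 0.1682 = 6.735 m²·K/W
E = A × HDD × 24 / R / 1000 = 218 × 3460 × 24 / 6.735 / 1000 = 2688 kWh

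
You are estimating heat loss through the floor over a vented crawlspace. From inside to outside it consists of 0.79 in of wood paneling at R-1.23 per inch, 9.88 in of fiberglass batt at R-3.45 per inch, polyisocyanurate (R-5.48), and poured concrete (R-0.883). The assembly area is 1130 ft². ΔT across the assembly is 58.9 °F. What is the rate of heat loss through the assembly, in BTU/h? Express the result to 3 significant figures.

0.79 × 1.23 = 0.9717
9.88 × 3.45 = 34.09
R_total = 0.9717 + 34.09 + 5.48 + 0.883 = 41.42 ft²·°F·h/BTU
Q = A·ΔT/R = 1130 × 58.9 / 41.42 = 1607 BTU/h

1610 BTU/h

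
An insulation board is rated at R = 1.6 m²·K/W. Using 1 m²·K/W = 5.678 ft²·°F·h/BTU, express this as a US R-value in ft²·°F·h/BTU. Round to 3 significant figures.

9.08 ft²·°F·h/BTU

R_US = 1.6 × 5.678 = 9.085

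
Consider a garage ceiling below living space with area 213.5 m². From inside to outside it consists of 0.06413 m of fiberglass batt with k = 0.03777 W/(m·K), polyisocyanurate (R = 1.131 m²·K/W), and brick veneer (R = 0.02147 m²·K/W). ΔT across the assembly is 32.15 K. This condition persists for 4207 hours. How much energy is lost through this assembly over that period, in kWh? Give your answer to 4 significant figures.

10130 kWh

0.06413/0.03777 = 1.6979
R_total = 1.6979 + 1.131 + 0.02147 = 2.8504 m²·K/W
Q = 213.5 × 32.15 / 2.8504 = 2408.1 W
E = 2408.1 W × 4207 h / 1000 = 10131 kWh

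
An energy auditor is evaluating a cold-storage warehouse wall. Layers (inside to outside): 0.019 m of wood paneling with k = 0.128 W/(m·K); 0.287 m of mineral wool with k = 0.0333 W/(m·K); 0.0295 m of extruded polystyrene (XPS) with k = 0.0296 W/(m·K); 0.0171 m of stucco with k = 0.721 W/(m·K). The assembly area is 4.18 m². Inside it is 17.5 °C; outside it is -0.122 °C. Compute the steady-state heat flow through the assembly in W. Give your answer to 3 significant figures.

0.019/0.128 = 0.1484
0.287/0.0333 = 8.619
0.0295/0.0296 = 0.9966
0.0171/0.721 = 0.02372
R_total = 0.1484 + 8.619 + 0.9966 + 0.02372 = 9.787 m²·K/W
Q = A·ΔT/R = 4.18 × (17.5 − (-0.122)) / 9.787 = 7.526 W

7.53 W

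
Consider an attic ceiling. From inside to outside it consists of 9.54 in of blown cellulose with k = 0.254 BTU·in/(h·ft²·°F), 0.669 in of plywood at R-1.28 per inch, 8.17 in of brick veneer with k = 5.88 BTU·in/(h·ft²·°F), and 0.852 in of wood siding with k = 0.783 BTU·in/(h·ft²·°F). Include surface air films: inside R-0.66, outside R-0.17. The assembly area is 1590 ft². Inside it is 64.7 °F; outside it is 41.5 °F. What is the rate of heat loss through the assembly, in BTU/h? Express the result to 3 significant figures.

9.54/0.254 = 37.56
0.669 × 1.28 = 0.8563
8.17/5.88 = 1.389
0.852/0.783 = 1.088
R_total = 0.66 + 37.56 + 0.8563 + 1.389 + 1.088 + 0.17 = 41.72 ft²·°F·h/BTU
Q = A·ΔT/R = 1590 × (64.7 − 41.5) / 41.72 = 884.1 BTU/h

884 BTU/h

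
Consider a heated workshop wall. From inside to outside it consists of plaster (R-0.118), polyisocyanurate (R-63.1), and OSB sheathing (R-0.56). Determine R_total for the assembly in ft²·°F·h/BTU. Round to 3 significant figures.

R_total = 0.118 + 63.1 + 0.56 = 63.78 ft²·°F·h/BTU

63.8 ft²·°F·h/BTU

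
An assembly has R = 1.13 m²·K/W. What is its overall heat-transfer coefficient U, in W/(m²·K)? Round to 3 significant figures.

0.885 W/(m²·K)

U = 1/R = 1/1.13 = 0.885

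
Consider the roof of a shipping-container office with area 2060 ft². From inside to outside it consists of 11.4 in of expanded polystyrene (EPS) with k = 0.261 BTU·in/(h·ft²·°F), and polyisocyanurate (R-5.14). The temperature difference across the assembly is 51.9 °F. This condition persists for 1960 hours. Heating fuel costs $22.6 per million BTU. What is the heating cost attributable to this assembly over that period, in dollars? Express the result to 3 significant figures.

97.0 dollars

11.4/0.261 = 43.68
R_total = 43.68 + 5.14 = 48.82 ft²·°F·h/BTU
Q = 2060 × 51.9 / 48.82 = 2190 BTU/h
E = 2190 × 1960 = 4292000 BTU
Cost = 4292000/10⁶ × 22.6 = $97.01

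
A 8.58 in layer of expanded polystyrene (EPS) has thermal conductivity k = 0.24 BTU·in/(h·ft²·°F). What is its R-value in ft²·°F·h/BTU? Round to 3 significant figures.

35.8 ft²·°F·h/BTU

R = L/k = 8.58/0.24 = 35.75 ft²·°F·h/BTU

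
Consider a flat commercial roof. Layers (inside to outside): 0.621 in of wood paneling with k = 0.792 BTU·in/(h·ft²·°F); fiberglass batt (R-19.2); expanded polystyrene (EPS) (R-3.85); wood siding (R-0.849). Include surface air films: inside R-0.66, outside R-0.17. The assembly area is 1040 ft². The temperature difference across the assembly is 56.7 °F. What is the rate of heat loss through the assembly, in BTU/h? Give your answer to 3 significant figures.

2310 BTU/h

0.621/0.792 = 0.7841
R_total = 0.66 + 0.7841 + 19.2 + 3.85 + 0.849 + 0.17 = 25.51 ft²·°F·h/BTU
Q = A·ΔT/R = 1040 × 56.7 / 25.51 = 2311 BTU/h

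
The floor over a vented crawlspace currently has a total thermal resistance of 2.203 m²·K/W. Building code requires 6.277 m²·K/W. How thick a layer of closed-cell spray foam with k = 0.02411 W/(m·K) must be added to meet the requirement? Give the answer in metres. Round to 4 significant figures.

0.09822 m

ΔR = 6.277 − 2.203 = 4.074 m²·K/W
L = ΔR × k = 4.074 × 0.02411 = 0.098224 m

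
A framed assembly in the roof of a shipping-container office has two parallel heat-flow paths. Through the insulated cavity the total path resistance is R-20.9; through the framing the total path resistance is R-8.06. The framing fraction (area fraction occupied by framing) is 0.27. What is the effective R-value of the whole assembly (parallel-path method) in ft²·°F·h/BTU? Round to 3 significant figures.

U_eff = 0.73/20.9 + 0.27/8.06 = 0.03493 + 0.0335 = 0.06843
R_eff = 1/U_eff = 14.61 ft²·°F·h/BTU

14.6 ft²·°F·h/BTU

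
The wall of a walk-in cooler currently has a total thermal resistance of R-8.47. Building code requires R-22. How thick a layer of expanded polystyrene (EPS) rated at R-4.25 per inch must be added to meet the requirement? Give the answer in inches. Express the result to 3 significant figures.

3.18 in

ΔR = 22 − 8.47 = 13.53 ft²·°F·h/BTU
L = ΔR / (R/in) = 13.53/4.25 = 3.184 in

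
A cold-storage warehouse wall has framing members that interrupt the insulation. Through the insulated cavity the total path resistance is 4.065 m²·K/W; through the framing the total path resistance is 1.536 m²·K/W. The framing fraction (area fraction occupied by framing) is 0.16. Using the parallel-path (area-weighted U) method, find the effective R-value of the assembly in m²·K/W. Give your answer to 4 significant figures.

U_eff = 0.84/4.065 + 0.16/1.536 = 0.20664 + 0.10417 = 0.31081
R_eff = 1/U_eff = 3.2174 m²·K/W

3.217 m²·K/W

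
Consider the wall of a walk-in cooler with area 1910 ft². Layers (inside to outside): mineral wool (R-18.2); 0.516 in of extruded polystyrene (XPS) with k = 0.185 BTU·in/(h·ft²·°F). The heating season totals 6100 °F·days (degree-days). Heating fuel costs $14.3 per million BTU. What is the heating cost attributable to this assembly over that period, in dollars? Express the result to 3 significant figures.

191 dollars

0.516/0.185 = 2.789
R_total = 18.2 + 2.789 = 20.99 ft²·°F·h/BTU
E = A × HDD × 24 / R = 1910 × 6100 × 24 / 20.99 = 13320000 BTU
Cost = 13320000/10⁶ × 14.3 = $190.5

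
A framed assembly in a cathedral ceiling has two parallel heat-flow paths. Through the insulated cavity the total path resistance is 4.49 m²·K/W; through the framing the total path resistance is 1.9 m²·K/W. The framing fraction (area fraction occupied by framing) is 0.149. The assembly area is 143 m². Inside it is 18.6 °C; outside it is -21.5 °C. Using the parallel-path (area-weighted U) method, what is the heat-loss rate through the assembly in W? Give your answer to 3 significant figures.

1540 W

U_eff = 0.851/4.49 + 0.149/1.9 = 0.1895 + 0.07842 = 0.268
R_eff = 1/U_eff = 3.732 m²·K/W
Q = 143 × (18.6 − (-21.5)) / 3.732 = 1537 W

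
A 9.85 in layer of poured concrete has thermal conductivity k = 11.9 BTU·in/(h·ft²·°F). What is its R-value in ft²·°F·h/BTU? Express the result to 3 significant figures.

R = L/k = 9.85/11.9 = 0.8277 ft²·°F·h/BTU

0.828 ft²·°F·h/BTU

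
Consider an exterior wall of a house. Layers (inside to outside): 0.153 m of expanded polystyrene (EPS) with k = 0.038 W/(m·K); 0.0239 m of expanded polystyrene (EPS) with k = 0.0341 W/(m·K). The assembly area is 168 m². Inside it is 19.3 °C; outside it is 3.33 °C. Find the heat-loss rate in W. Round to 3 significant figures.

0.153/0.038 = 4.026
0.0239/0.0341 = 0.7009
R_total = 4.026 + 0.7009 = 4.727 m²·K/W
Q = A·ΔT/R = 168 × (19.3 − 3.33) / 4.727 = 567.6 W

568 W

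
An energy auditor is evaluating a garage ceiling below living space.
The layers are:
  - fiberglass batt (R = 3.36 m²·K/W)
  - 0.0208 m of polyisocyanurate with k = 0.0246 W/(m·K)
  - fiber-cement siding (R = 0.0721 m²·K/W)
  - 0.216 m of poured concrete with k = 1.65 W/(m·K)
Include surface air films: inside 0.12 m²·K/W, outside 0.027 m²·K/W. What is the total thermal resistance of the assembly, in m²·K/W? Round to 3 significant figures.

0.0208/0.0246 = 0.8455
0.216/1.65 = 0.1309
R_total = 0.12 + 3.36 + 0.8455 + 0.0721 + 0.1309 + 0.027 = 4.556 m²·K/W

4.56 m²·K/W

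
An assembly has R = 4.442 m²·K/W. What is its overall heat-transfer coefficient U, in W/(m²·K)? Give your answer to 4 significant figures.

0.2251 W/(m²·K)

U = 1/R = 1/4.442 = 0.22512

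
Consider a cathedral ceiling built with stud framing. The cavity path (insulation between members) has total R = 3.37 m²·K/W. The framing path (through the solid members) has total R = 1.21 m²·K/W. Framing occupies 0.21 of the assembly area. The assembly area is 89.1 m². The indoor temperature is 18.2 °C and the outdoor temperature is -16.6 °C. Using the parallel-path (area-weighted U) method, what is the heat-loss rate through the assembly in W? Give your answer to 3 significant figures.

U_eff = 0.79/3.37 + 0.21/1.21 = 0.2344 + 0.1736 = 0.408
R_eff = 1/U_eff = 2.451 m²·K/W
Q = 89.1 × (18.2 − (-16.6)) / 2.451 = 1265 W

1270 W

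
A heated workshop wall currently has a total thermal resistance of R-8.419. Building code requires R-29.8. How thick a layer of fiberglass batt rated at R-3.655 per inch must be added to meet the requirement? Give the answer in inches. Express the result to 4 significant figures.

ΔR = 29.8 − 8.419 = 21.381 ft²·°F·h/BTU
L = ΔR / (R/in) = 21.381/3.655 = 5.8498 in

5.850 in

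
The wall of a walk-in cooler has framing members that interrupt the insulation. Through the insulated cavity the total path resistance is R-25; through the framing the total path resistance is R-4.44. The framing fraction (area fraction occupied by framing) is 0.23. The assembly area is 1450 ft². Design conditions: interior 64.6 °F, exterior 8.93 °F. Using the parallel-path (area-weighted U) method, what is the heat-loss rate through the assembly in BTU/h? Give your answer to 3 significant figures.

U_eff = 0.77/25 + 0.23/4.44 = 0.0308 + 0.0518 = 0.0826
R_eff = 1/U_eff = 12.11 ft²·°F·h/BTU
Q = 1450 × (64.6 − 8.93) / 12.11 = 6668 BTU/h

6670 BTU/h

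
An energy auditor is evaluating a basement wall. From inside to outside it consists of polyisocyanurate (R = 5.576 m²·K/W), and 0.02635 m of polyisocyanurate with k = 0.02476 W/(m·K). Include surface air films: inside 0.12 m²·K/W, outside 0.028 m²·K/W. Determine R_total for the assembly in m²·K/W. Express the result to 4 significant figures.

0.02635/0.02476 = 1.0642
R_total = 0.12 + 5.576 + 1.0642 + 0.028 = 6.7882 m²·K/W

6.788 m²·K/W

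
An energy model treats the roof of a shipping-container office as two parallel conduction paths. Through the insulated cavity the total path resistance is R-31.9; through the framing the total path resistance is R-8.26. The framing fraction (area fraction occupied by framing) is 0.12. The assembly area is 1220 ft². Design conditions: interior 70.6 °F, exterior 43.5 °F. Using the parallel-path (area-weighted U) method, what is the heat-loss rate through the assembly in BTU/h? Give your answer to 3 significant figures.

1390 BTU/h

U_eff = 0.88/31.9 + 0.12/8.26 = 0.02759 + 0.01453 = 0.04211
R_eff = 1/U_eff = 23.75 ft²·°F·h/BTU
Q = 1220 × (70.6 − 43.5) / 23.75 = 1392 BTU/h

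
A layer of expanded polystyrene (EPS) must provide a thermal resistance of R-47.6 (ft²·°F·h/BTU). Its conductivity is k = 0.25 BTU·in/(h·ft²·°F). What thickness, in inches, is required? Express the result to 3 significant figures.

11.9 in

L = R × k = 47.6 × 0.25 = 11.9 in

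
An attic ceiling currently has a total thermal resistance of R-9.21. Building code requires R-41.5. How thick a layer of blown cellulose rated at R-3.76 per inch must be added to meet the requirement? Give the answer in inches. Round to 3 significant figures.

ΔR = 41.5 − 9.21 = 32.29 ft²·°F·h/BTU
L = ΔR / (R/in) = 32.29/3.76 = 8.588 in

8.59 in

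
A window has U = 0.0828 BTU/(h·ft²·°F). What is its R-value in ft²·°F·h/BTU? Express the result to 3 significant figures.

12.1 ft²·°F·h/BTU

R = 1/U = 1/0.0828 = 12.08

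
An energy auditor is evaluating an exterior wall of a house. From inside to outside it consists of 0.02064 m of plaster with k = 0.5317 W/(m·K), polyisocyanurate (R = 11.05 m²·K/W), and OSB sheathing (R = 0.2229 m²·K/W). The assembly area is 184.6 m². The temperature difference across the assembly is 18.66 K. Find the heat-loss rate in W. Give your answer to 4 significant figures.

0.02064/0.5317 = 0.038819
R_total = 0.038819 + 11.05 + 0.2229 = 11.312 m²·K/W
Q = A·ΔT/R = 184.6 × 18.66 / 11.312 = 304.52 W

304.5 W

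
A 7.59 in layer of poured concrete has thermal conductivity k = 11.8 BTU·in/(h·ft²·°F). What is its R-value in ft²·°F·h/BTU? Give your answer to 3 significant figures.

0.643 ft²·°F·h/BTU

R = L/k = 7.59/11.8 = 0.6432 ft²·°F·h/BTU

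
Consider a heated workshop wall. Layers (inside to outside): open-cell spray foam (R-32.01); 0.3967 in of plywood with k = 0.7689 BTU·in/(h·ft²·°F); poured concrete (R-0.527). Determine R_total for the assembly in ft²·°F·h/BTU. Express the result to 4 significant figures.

0.3967/0.7689 = 0.51593
R_total = 32.01 + 0.51593 + 0.527 = 33.053 ft²·°F·h/BTU

33.05 ft²·°F·h/BTU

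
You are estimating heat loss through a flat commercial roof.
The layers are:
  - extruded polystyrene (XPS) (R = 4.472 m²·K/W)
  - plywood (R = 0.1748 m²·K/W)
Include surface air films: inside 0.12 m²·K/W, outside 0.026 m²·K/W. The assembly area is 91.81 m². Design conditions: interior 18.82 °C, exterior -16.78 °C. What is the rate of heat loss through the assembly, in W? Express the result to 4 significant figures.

681.9 W

R_total = 0.12 + 4.472 + 0.1748 + 0.026 = 4.7928 m²·K/W
Q = A·ΔT/R = 91.81 × (18.82 − (-16.78)) / 4.7928 = 681.95 W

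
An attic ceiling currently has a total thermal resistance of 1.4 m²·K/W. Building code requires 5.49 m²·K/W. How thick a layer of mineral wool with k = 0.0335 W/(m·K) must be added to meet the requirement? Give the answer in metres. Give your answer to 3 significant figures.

0.137 m

ΔR = 5.49 − 1.4 = 4.09 m²·K/W
L = ΔR × k = 4.09 × 0.0335 = 0.137 m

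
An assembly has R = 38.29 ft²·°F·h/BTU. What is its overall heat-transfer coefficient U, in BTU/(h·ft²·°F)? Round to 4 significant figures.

0.02612 BTU/(h·ft²·°F)

U = 1/R = 1/38.29 = 0.026116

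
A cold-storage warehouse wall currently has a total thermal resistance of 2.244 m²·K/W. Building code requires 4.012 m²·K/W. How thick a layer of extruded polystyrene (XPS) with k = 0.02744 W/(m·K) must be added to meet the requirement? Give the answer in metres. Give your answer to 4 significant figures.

0.04851 m

ΔR = 4.012 − 2.244 = 1.768 m²·K/W
L = ΔR × k = 1.768 × 0.02744 = 0.048514 m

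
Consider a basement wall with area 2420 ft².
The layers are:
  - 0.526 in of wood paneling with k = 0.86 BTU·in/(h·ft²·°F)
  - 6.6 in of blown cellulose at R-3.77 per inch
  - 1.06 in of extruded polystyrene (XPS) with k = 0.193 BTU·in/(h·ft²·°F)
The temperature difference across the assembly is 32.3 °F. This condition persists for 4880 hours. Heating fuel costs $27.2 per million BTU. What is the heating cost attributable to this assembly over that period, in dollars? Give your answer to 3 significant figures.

335 dollars

0.526/0.86 = 0.6116
6.6 × 3.77 = 24.88
1.06/0.193 = 5.492
R_total = 0.6116 + 24.88 + 5.492 = 30.99 ft²·°F·h/BTU
Q = 2420 × 32.3 / 30.99 = 2523 BTU/h
E = 2523 × 4880 = 12310000 BTU
Cost = 12310000/10⁶ × 27.2 = $334.8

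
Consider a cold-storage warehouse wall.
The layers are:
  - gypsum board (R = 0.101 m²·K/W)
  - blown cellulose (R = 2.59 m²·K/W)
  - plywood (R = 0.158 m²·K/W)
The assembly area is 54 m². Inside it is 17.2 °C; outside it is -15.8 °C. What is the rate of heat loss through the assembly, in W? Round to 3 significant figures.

R_total = 0.101 + 2.59 + 0.158 = 2.849 m²·K/W
Q = A·ΔT/R = 54 × (17.2 − (-15.8)) / 2.849 = 625.5 W

625 W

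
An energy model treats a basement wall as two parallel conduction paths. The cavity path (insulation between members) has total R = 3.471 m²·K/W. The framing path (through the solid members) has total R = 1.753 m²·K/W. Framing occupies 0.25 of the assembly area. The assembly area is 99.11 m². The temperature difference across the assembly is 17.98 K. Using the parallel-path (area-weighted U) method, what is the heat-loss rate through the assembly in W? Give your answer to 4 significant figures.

639.2 W

U_eff = 0.75/3.471 + 0.25/1.753 = 0.21608 + 0.14261 = 0.35869
R_eff = 1/U_eff = 2.7879 m²·K/W
Q = 99.11 × 17.98 / 2.7879 = 639.18 W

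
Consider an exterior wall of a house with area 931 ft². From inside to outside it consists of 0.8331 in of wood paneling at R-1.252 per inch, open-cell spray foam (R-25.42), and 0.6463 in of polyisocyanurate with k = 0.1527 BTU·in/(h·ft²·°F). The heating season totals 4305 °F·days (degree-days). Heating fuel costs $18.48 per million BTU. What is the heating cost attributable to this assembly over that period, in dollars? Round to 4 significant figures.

57.91 dollars

0.8331 × 1.252 = 1.043
0.6463/0.1527 = 4.2325
R_total = 1.043 + 25.42 + 4.2325 = 30.696 ft²·°F·h/BTU
E = A × HDD × 24 / R = 931 × 4305 × 24 / 30.696 = 3133700 BTU
Cost = 3133700/10⁶ × 18.48 = $57.911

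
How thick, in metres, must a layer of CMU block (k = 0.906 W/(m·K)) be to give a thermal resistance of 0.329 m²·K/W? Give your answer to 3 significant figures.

L = R·k = 0.329 × 0.906 = 0.2981 m

0.298 m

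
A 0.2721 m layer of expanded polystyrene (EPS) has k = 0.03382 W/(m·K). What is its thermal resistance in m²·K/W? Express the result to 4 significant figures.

R = L/k = 0.2721/0.03382 = 8.0455 m²·K/W

8.046 m²·K/W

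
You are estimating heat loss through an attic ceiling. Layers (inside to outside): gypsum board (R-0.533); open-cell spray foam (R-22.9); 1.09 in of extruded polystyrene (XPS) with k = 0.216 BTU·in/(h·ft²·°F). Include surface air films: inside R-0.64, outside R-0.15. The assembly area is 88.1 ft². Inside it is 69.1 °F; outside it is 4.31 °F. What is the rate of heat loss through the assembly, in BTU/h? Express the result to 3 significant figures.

195 BTU/h

1.09/0.216 = 5.046
R_total = 0.64 + 0.533 + 22.9 + 5.046 + 0.15 = 29.27 ft²·°F·h/BTU
Q = A·ΔT/R = 88.1 × (69.1 − 4.31) / 29.27 = 195 BTU/h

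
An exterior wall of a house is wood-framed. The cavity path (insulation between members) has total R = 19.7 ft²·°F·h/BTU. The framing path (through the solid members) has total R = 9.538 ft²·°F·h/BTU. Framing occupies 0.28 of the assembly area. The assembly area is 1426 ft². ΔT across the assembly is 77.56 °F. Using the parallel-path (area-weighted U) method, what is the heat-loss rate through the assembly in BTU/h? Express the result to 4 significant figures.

7289 BTU/h

U_eff = 0.72/19.7 + 0.28/9.538 = 0.036548 + 0.029356 = 0.065904
R_eff = 1/U_eff = 15.173 ft²·°F·h/BTU
Q = 1426 × 77.56 / 15.173 = 7289.1 BTU/h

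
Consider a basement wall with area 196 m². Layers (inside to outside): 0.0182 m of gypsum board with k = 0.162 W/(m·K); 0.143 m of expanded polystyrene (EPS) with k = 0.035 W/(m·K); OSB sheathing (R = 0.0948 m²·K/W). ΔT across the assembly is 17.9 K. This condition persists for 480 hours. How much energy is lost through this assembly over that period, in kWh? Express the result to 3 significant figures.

0.0182/0.162 = 0.1123
0.143/0.035 = 4.086
R_total = 0.1123 + 4.086 + 0.0948 = 4.293 m²·K/W
Q = 196 × 17.9 / 4.293 = 817.3 W
E = 817.3 W × 480 h / 1000 = 392.3 kWh

392 kWh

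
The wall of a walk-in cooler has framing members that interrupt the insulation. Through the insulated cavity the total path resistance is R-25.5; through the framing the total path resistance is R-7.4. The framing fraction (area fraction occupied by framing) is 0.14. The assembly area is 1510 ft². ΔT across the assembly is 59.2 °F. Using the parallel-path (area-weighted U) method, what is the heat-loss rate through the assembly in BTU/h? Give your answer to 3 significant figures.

4710 BTU/h

U_eff = 0.86/25.5 + 0.14/7.4 = 0.03373 + 0.01892 = 0.05264
R_eff = 1/U_eff = 19 ft²·°F·h/BTU
Q = 1510 × 59.2 / 19 = 4706 BTU/h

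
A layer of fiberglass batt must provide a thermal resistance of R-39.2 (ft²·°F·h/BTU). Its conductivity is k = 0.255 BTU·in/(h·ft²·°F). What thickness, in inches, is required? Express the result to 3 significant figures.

L = R × k = 39.2 × 0.255 = 9.996 in

10.0 in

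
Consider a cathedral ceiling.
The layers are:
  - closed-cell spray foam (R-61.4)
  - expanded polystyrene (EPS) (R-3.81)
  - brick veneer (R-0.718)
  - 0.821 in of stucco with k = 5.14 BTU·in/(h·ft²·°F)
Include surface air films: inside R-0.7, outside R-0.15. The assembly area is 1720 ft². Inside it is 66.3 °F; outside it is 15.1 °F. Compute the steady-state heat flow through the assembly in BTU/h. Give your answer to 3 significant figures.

0.821/5.14 = 0.1597
R_total = 0.7 + 61.4 + 3.81 + 0.718 + 0.1597 + 0.15 = 66.94 ft²·°F·h/BTU
Q = A·ΔT/R = 1720 × (66.3 − 15.1) / 66.94 = 1316 BTU/h

1320 BTU/h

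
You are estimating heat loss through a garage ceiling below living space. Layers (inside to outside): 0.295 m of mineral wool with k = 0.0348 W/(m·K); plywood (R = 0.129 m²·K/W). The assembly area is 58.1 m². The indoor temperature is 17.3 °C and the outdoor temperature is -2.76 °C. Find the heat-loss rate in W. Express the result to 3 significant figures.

0.295/0.0348 = 8.477
R_total = 8.477 + 0.129 = 8.606 m²·K/W
Q = A·ΔT/R = 58.1 × (17.3 − (-2.76)) / 8.606 = 135.4 W

135 W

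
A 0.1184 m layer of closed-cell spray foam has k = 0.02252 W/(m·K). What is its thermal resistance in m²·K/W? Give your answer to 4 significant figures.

5.258 m²·K/W

R = L/k = 0.1184/0.02252 = 5.2575 m²·K/W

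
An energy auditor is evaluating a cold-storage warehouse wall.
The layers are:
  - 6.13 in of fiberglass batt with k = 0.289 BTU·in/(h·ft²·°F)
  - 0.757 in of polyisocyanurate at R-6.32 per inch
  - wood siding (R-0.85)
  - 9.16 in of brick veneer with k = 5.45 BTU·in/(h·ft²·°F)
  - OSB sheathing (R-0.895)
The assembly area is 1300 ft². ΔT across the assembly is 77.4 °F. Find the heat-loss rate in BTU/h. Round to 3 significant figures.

3420 BTU/h

6.13/0.289 = 21.21
0.757 × 6.32 = 4.784
9.16/5.45 = 1.681
R_total = 21.21 + 4.784 + 0.85 + 1.681 + 0.895 = 29.42 ft²·°F·h/BTU
Q = A·ΔT/R = 1300 × 77.4 / 29.42 = 3420 BTU/h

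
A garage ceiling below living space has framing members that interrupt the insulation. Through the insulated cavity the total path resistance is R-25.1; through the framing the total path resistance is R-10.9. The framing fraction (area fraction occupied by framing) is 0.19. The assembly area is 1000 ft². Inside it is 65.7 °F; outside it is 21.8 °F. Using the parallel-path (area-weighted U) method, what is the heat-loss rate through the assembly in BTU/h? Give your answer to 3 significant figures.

U_eff = 0.81/25.1 + 0.19/10.9 = 0.03227 + 0.01743 = 0.0497
R_eff = 1/U_eff = 20.12 ft²·°F·h/BTU
Q = 1000 × (65.7 − 21.8) / 20.12 = 2182 BTU/h

2180 BTU/h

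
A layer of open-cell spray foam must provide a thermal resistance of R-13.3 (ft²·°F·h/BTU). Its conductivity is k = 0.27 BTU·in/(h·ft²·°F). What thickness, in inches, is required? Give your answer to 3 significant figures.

L = R × k = 13.3 × 0.27 = 3.591 in

3.59 in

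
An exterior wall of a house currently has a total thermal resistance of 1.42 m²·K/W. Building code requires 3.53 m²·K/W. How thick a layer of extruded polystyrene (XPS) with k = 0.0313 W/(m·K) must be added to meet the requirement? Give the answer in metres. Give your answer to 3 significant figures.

ΔR = 3.53 − 1.42 = 2.11 m²·K/W
L = ΔR × k = 2.11 × 0.0313 = 0.06604 m

0.0660 m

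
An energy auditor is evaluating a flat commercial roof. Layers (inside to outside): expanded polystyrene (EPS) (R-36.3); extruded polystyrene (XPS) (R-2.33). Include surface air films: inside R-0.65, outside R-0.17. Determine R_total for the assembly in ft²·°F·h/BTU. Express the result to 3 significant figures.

39.4 ft²·°F·h/BTU

R_total = 0.65 + 36.3 + 2.33 + 0.17 = 39.45 ft²·°F·h/BTU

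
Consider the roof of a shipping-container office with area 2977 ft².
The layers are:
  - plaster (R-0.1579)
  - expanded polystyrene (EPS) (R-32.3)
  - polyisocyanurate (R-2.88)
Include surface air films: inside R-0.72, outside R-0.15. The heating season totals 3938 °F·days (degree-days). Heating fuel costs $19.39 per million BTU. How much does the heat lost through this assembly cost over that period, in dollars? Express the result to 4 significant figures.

R_total = 0.72 + 0.1579 + 32.3 + 2.88 + 0.15 = 36.208 ft²·°F·h/BTU
E = A × HDD × 24 / R = 2977 × 3938 × 24 / 36.208 = 7770700 BTU
Cost = 7770700/10⁶ × 19.39 = $150.67

150.7 dollars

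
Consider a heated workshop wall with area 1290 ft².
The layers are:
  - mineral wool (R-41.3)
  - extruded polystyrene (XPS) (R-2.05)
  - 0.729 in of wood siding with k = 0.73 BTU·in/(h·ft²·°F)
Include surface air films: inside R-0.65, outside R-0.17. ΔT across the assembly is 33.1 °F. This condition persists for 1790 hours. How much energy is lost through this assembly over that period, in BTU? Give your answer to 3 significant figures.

0.729/0.73 = 0.9986
R_total = 0.65 + 41.3 + 2.05 + 0.9986 + 0.17 = 45.17 ft²·°F·h/BTU
Q = 1290 × 33.1 / 45.17 = 945.3 BTU/h
E = 945.3 × 1790 = 1692000 BTU

1690000 BTU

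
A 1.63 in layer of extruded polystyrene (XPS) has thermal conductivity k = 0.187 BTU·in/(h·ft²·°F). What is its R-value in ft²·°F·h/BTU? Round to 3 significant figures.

8.72 ft²·°F·h/BTU

R = L/k = 1.63/0.187 = 8.717 ft²·°F·h/BTU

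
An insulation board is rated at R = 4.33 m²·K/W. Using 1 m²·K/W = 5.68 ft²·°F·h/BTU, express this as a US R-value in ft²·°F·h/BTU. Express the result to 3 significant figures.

24.6 ft²·°F·h/BTU

R_US = 4.33 × 5.68 = 24.59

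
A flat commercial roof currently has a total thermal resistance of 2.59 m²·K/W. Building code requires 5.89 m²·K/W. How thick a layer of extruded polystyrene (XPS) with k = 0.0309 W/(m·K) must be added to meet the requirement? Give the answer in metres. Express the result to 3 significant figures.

ΔR = 5.89 − 2.59 = 3.3 m²·K/W
L = ΔR × k = 3.3 × 0.0309 = 0.102 m

0.102 m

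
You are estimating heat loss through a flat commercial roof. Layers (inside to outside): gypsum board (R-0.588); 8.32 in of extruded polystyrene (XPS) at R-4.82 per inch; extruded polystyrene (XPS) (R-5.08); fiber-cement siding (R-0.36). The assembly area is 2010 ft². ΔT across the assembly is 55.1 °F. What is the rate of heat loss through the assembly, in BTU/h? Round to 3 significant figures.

2400 BTU/h

8.32 × 4.82 = 40.1
R_total = 0.588 + 40.1 + 5.08 + 0.36 = 46.13 ft²·°F·h/BTU
Q = A·ΔT/R = 2010 × 55.1 / 46.13 = 2401 BTU/h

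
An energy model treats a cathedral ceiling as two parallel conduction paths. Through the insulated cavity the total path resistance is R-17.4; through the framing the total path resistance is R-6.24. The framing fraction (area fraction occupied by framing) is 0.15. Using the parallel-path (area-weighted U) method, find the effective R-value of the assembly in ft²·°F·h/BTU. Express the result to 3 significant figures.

U_eff = 0.85/17.4 + 0.15/6.24 = 0.04885 + 0.02404 = 0.07289
R_eff = 1/U_eff = 13.72 ft²·°F·h/BTU

13.7 ft²·°F·h/BTU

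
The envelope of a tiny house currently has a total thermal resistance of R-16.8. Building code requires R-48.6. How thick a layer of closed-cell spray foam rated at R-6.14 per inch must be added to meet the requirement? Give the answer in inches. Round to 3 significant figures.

ΔR = 48.6 − 16.8 = 31.8 ft²·°F·h/BTU
L = ΔR / (R/in) = 31.8/6.14 = 5.179 in

5.18 in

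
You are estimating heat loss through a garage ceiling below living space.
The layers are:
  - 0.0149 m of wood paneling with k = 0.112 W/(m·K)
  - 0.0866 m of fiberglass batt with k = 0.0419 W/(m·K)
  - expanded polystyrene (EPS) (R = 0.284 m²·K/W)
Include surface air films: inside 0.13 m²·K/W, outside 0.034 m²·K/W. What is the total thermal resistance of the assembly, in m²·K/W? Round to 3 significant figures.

0.0149/0.112 = 0.133
0.0866/0.0419 = 2.067
R_total = 0.13 + 0.133 + 2.067 + 0.284 + 0.034 = 2.648 m²·K/W

2.65 m²·K/W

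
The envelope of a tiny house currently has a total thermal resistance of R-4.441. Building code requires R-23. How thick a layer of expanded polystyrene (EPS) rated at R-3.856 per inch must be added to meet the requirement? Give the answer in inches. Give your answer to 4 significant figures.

4.813 in

ΔR = 23 − 4.441 = 18.559 ft²·°F·h/BTU
L = ΔR / (R/in) = 18.559/3.856 = 4.813 in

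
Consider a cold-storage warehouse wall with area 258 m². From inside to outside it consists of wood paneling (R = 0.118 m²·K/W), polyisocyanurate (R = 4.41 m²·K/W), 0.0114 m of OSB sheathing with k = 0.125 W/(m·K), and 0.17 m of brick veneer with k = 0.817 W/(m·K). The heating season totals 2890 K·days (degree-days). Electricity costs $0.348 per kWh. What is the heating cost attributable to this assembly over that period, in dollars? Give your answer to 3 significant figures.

1290 dollars

0.0114/0.125 = 0.0912
0.17/0.817 = 0.2081
R_total = 0.118 + 4.41 + 0.0912 + 0.2081 = 4.827 m²·K/W
E = A × HDD × 24 / R / 1000 = 258 × 2890 × 24 / 4.827 / 1000 = 3707 kWh
Cost = 3707 × 0.348 = $1290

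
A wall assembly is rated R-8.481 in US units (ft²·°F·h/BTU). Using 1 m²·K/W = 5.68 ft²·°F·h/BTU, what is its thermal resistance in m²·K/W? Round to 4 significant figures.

R_SI = 8.481/5.68 = 1.4931

1.493 m²·K/W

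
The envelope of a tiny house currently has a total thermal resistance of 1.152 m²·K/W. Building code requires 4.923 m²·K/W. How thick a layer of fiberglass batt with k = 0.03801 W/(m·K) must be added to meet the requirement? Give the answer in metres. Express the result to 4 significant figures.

ΔR = 4.923 − 1.152 = 3.771 m²·K/W
L = ΔR × k = 3.771 × 0.03801 = 0.14334 m

0.1433 m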